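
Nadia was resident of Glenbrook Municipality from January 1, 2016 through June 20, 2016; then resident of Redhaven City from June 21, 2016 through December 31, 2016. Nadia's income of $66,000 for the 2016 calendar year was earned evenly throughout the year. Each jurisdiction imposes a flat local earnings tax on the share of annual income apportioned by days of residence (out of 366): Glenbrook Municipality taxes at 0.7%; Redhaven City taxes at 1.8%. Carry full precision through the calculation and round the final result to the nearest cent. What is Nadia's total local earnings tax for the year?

$846.82

Glenbrook Municipality, January 1 – June 20, 2016: 172 days → $66,000 × 0.7% × 172/366 = $217.1148
Redhaven City, June 21 – December 31, 2016: 194 days → $66,000 × 1.8% × 194/366 = $629.7049
Total = $846.8197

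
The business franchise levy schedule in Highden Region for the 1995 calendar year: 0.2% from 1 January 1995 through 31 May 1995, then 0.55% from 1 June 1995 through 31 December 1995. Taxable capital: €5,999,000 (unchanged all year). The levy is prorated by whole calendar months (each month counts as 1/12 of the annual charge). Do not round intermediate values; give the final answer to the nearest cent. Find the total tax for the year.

1 January – 31 May 1995: 5 months at 0.2% → €5,999,000 × 0.2% × 5/12 = €4,999.1667
1 June – 31 December 1995: 7 months at 0.55% → €5,999,000 × 0.55% × 7/12 = €19,246.7917
Total = €24,245.9583

€24,245.96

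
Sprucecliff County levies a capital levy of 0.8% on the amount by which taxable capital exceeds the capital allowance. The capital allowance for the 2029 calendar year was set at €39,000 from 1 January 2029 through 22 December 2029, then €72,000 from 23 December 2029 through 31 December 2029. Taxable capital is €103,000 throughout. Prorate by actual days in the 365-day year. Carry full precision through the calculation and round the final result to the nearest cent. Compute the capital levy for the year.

€505.49

1 January – 22 December 2029: 356 days, exemption €39,000 → (€103,000 − €39,000) × 0.8% × 356/365 = €499.3753
23 December – 31 December 2029: 9 days, exemption €72,000 → (€103,000 − €72,000) × 0.8% × 9/365 = €6.1151
Total = €505.4904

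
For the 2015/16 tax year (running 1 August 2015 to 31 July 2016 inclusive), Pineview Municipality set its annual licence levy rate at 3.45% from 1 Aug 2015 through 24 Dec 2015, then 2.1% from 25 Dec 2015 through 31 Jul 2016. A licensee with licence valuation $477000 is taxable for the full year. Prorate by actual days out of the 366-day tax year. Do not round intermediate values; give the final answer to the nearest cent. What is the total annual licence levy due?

$12585.76

1 Aug – 24 Dec 2015: 146 days at 3.45% → $477000 × 3.45% × 146/366 = $6564.6148
25 Dec 2015 – 31 Jul 2016: 220 days at 2.1% → $477000 × 2.1% × 220/366 = $6021.1475
Total = $12585.7623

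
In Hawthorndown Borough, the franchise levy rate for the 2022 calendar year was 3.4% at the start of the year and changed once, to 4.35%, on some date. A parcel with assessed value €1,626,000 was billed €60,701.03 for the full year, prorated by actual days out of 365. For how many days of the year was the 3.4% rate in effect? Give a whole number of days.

237 days

Let d = days at the first rate; then 365 − d days at the second rate.
€1,626,000 × [3.4%·d + 4.35%·(365−d)] / 365 = €60,701.03
Solving gives d = 237, so the new rate took effect on August 26, 2022.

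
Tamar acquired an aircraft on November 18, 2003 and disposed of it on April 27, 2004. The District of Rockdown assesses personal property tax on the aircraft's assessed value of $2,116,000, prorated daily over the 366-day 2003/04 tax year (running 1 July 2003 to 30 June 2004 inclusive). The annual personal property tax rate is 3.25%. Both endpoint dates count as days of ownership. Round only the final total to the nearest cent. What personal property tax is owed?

Days held (November 18, 2003 – April 27, 2004): 162 out of 366
Tax = $2,116,000 × 3.25% × 162/366 = $30,439.1803

$30,439.18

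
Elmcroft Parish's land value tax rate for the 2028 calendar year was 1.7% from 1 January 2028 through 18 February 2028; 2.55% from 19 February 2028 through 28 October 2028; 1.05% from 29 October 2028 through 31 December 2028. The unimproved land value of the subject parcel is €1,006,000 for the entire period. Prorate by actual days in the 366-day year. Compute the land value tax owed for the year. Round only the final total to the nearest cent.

1 January – 18 February 2028: 49 days at 1.7% → €1,006,000 × 1.7% × 49/366 = €2,289.6120
19 February – 28 October 2028: 253 days at 2.55% → €1,006,000 × 2.55% × 253/366 = €17,732.8115
29 October – 31 December 2028: 64 days at 1.05% → €1,006,000 × 1.05% × 64/366 = €1,847.0820
Total = €21,869.5055

€21,869.51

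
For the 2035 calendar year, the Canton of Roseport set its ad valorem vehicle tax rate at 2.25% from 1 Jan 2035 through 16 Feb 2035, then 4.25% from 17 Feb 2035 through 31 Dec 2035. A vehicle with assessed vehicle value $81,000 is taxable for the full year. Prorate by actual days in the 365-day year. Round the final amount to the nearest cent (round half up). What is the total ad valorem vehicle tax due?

1 Jan – 16 Feb 2035: 47 days at 2.25% → $81,000 × 2.25% × 47/365 = $234.6781
17 Feb – 31 Dec 2035: 318 days at 4.25% → $81,000 × 4.25% × 318/365 = $2,999.2192
Total = $3,233.8973

$3,233.90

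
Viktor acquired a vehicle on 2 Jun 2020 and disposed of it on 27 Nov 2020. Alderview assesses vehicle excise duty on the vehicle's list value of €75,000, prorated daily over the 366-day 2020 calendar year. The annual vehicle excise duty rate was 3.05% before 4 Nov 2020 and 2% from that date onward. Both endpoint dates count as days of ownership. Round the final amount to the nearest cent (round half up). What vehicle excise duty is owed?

2 Jun – 3 Nov 2020: 155 days at 3.05% → €75,000 × 3.05% × 155/366 = €968.7500
4 Nov – 27 Nov 2020: 24 days at 2% → €75,000 × 2% × 24/366 = €98.3607
Total = €1,067.1107

€1,067.11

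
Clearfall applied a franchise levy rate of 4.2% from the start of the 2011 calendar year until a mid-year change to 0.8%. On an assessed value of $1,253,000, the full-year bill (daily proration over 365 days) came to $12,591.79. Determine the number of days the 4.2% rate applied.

22 days

Let d = days at the first rate; then 365 − d days at the second rate.
$1,253,000 × [4.2%·d + 0.8%·(365−d)] / 365 = $12,591.79
Solving gives d = 22, so the new rate took effect on 23 January 2011.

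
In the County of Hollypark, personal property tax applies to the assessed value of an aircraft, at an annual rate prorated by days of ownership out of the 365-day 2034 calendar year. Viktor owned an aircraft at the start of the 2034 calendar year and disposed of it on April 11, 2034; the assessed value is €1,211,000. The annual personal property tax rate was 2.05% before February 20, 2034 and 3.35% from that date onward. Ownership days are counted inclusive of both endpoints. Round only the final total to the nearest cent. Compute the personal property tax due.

January 1 – February 19, 2034: 50 days at 2.05% → €1,211,000 × 2.05% × 50/365 = €3,400.7534
February 20 – April 11, 2034: 51 days at 3.35% → €1,211,000 × 3.35% × 51/365 = €5,668.4753
Total = €9,069.2288

€9,069.23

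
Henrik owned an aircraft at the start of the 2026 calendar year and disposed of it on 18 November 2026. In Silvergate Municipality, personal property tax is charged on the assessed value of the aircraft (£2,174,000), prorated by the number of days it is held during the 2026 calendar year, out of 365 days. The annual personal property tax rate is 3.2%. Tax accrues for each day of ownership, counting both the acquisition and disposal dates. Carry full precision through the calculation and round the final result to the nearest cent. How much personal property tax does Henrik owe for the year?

Days held (1 January – 18 November 2026): 322 out of 365
Tax = £2,174,000 × 3.2% × 322/365 = £61,372.3178

£61,372.32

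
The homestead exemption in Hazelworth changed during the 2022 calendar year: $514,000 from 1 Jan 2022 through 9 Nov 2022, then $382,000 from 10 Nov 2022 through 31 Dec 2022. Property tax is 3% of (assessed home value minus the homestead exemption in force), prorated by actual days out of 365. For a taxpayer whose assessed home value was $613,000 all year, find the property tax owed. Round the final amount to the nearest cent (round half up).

$3,534.16

1 Jan – 9 Nov 2022: 313 days, exemption $514,000 → ($613,000 − $514,000) × 3% × 313/365 = $2,546.8767
10 Nov – 31 Dec 2022: 52 days, exemption $382,000 → ($613,000 − $382,000) × 3% × 52/365 = $987.2877
Total = $3,534.1644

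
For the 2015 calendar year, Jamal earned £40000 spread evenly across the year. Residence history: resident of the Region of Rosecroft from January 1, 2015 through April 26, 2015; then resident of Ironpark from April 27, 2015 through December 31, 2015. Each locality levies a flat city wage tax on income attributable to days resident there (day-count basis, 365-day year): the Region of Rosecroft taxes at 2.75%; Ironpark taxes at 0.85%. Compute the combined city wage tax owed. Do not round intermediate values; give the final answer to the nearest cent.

The Region of Rosecroft, January 1 – April 26, 2015: 116 days → £40000 × 2.75% × 116/365 = £349.5890
Ironpark, April 27 – December 31, 2015: 249 days → £40000 × 0.85% × 249/365 = £231.9452
Total = £581.5342

£581.53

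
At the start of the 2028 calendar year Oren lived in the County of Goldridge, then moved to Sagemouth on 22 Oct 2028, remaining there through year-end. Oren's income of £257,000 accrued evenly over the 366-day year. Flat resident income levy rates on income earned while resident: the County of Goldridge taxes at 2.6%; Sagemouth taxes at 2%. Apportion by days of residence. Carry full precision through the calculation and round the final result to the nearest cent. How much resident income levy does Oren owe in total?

£6,382.87

The County of Goldridge, 1 Jan – 21 Oct 2028: 295 days → £257,000 × 2.6% × 295/366 = £5,385.7650
Sagemouth, 22 Oct – 31 Dec 2028: 71 days → £257,000 × 2% × 71/366 = £997.1038
Total = £6,382.8689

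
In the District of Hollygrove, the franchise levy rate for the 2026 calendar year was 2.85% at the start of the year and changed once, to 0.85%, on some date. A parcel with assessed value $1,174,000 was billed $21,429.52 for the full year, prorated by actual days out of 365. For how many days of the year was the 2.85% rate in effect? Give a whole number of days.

Let d = days at the first rate; then 365 − d days at the second rate.
$1,174,000 × [2.85%·d + 0.85%·(365−d)] / 365 = $21,429.52
Solving gives d = 178, so the new rate took effect on 28 Jun 2026.

178 days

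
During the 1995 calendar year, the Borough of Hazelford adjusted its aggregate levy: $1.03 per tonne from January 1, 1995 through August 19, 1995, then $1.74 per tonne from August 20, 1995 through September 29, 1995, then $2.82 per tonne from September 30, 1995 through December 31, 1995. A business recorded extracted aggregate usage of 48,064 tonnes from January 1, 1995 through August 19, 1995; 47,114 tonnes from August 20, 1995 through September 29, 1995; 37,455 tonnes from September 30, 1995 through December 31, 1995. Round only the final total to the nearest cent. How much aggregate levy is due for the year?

January 1 – August 19, 1995: 48,064 tonnes at $1.03/tonne → $49,505.92
August 20 – September 29, 1995: 47,114 tonnes at $1.74/tonne → $81,978.36
September 30 – December 31, 1995: 37,455 tonnes at $2.82/tonne → $105,623.10

$237,107.38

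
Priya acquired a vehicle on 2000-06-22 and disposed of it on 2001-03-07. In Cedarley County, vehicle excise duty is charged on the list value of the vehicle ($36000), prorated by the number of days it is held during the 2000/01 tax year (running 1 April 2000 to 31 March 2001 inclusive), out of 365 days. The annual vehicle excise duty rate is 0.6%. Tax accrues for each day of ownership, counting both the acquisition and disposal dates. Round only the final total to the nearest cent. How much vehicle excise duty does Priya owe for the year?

$153.27

Days held (2000-06-22 to 2001-03-07): 259 out of 365
Tax = $36000 × 0.6% × 259/365 = $153.2712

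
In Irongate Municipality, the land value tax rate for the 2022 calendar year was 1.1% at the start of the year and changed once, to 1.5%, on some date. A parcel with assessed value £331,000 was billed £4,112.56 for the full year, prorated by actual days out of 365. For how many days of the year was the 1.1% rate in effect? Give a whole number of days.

235 days

Let d = days at the first rate; then 365 − d days at the second rate.
£331,000 × [1.1%·d + 1.5%·(365−d)] / 365 = £4,112.56
Solving gives d = 235, so the new rate took effect on August 24, 2022.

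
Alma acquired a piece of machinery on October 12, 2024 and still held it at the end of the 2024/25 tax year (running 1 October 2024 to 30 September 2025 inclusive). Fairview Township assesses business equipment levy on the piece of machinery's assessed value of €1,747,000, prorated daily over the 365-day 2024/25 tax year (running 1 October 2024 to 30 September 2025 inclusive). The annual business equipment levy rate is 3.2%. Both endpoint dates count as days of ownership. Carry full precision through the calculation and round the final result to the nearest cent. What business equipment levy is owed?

Days held (October 12, 2024 – September 30, 2025): 354 out of 365
Tax = €1,747,000 × 3.2% × 354/365 = €54,219.2219

€54,219.22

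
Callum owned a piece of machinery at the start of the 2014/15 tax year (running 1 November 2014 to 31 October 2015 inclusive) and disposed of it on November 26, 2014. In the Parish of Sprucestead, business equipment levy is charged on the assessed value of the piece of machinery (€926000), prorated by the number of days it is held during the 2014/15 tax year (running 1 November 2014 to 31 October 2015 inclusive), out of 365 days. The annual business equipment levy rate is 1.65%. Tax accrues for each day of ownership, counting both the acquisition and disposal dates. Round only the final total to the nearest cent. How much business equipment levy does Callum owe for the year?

€1088.37

Days held (November 1 – November 26, 2014): 26 out of 365
Tax = €926000 × 1.65% × 26/365 = €1088.3671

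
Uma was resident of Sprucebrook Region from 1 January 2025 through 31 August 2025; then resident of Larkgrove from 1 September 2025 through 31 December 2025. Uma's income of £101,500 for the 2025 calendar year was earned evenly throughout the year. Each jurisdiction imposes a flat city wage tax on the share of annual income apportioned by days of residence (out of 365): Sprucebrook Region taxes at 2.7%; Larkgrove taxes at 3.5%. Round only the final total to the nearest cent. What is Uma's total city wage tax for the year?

£3,011.91

Sprucebrook Region, 1 January – 31 August 2025: 243 days → £101,500 × 2.7% × 243/365 = £1,824.4973
Larkgrove, 1 September – 31 December 2025: 122 days → £101,500 × 3.5% × 122/365 = £1,187.4110
Total = £3,011.9082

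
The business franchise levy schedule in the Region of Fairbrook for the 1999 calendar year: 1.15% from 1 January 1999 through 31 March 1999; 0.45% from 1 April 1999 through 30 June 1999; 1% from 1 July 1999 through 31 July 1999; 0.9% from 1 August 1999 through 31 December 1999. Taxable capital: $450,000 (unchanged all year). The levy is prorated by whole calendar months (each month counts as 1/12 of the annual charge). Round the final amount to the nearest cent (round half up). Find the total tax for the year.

$3,862.50

1 January – 31 March 1999: 3 months at 1.15% → $450,000 × 1.15% × 3/12 = $1,293.7500
1 April – 30 June 1999: 3 months at 0.45% → $450,000 × 0.45% × 3/12 = $506.2500
1 July – 31 July 1999: 1 month at 1% → $450,000 × 1% × 1/12 = $375.0000
1 August – 31 December 1999: 5 months at 0.9% → $450,000 × 0.9% × 5/12 = $1,687.5000
Total = $3,862.5000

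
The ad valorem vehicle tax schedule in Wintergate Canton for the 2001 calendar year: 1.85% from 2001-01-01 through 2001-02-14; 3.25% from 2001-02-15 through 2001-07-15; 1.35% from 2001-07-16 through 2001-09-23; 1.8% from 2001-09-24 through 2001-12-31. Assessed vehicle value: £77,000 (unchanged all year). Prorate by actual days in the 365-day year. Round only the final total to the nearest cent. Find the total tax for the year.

2001-01-01 to 2001-02-14: 45 days at 1.85% → £77,000 × 1.85% × 45/365 = £175.6233
2001-02-15 to 2001-07-15: 151 days at 3.25% → £77,000 × 3.25% × 151/365 = £1,035.2808
2001-07-16 to 2001-09-23: 70 days at 1.35% → £77,000 × 1.35% × 70/365 = £199.3562
2001-09-24 to 2001-12-31: 99 days at 1.8% → £77,000 × 1.8% × 99/365 = £375.9288
Total = £1,786.1890

£1,786.19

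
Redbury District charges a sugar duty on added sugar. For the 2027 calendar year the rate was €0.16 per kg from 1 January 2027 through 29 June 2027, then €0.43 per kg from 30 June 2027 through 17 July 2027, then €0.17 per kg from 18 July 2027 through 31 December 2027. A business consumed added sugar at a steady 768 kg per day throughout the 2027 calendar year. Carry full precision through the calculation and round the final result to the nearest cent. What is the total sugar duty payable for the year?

1 January – 29 June 2027: 180 days × 768 kg/day = 138,240 kg at €0.16/kg → €22,118.40
30 June – 17 July 2027: 18 days × 768 kg/day = 13,824 kg at €0.43/kg → €5,944.32
18 July – 31 December 2027: 167 days × 768 kg/day = 128,256 kg at €0.17/kg → €21,803.52

€49,866.24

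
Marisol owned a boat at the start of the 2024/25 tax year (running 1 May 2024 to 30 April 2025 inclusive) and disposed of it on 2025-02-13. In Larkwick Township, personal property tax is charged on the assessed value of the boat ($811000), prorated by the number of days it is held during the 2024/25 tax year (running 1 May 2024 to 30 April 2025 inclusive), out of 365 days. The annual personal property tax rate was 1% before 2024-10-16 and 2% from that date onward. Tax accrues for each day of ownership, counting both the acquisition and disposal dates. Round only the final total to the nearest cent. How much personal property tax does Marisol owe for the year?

$9109.86

2024-05-01 to 2024-10-15: 168 days at 1% → $811000 × 1% × 168/365 = $3732.8219
2024-10-16 to 2025-02-13: 121 days at 2% → $811000 × 2% × 121/365 = $5377.0411
Total = $9109.8630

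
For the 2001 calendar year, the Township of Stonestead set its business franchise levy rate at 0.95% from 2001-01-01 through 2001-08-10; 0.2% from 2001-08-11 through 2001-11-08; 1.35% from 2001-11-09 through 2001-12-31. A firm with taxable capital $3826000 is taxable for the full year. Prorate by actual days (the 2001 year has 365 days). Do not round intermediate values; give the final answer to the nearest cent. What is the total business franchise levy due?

$31493.75

2001-01-01 to 2001-08-10: 222 days at 0.95% → $3826000 × 0.95% × 222/365 = $22106.9425
2001-08-11 to 2001-11-08: 90 days at 0.2% → $3826000 × 0.2% × 90/365 = $1886.7945
2001-11-09 to 2001-12-31: 53 days at 1.35% → $3826000 × 1.35% × 53/365 = $7500.0082
Total = $31493.7452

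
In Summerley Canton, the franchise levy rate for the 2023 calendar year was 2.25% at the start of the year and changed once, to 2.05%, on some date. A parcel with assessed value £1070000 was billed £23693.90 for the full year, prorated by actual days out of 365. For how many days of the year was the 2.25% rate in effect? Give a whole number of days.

Let d = days at the first rate; then 365 − d days at the second rate.
£1070000 × [2.25%·d + 2.05%·(365−d)] / 365 = £23693.90
Solving gives d = 300, so the new rate took effect on 28 Oct 2023.

300 days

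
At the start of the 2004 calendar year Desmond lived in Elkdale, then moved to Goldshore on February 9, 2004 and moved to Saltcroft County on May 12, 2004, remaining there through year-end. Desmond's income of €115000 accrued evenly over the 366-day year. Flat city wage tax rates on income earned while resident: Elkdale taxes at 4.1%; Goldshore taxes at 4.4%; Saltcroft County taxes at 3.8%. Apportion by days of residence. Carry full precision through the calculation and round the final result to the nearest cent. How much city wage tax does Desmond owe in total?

Elkdale, January 1 – February 8, 2004: 39 days → €115000 × 4.1% × 39/366 = €502.4180
Goldshore, February 9 – May 11, 2004: 93 days → €115000 × 4.4% × 93/366 = €1285.7377
Saltcroft County, May 12 – December 31, 2004: 234 days → €115000 × 3.8% × 234/366 = €2793.9344
Total = €4582.0902

€4582.09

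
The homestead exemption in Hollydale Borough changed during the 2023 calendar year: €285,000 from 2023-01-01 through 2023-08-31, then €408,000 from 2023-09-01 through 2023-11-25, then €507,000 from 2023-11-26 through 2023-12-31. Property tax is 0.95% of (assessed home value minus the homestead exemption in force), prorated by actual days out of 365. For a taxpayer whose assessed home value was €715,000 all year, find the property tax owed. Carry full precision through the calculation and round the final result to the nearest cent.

2023-01-01 to 2023-08-31: 243 days, exemption €285,000 → (€715,000 − €285,000) × 0.95% × 243/365 = €2,719.6027
2023-09-01 to 2023-11-25: 86 days, exemption €408,000 → (€715,000 − €408,000) × 0.95% × 86/365 = €687.1753
2023-11-26 to 2023-12-31: 36 days, exemption €507,000 → (€715,000 − €507,000) × 0.95% × 36/365 = €194.8932
Total = €3,601.6712

€3,601.67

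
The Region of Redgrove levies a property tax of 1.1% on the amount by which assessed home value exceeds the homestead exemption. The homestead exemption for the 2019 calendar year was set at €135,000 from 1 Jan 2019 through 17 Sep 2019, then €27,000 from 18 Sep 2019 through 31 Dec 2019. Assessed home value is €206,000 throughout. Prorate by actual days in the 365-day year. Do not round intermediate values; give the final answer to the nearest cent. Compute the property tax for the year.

€1,122.75

1 Jan – 17 Sep 2019: 260 days, exemption €135,000 → (€206,000 − €135,000) × 1.1% × 260/365 = €556.3288
18 Sep – 31 Dec 2019: 105 days, exemption €27,000 → (€206,000 − €27,000) × 1.1% × 105/365 = €566.4247
Total = €1,122.7534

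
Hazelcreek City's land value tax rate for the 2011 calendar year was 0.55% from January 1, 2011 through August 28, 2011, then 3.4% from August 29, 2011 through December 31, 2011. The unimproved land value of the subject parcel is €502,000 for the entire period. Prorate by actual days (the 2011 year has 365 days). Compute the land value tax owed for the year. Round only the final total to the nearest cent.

€7,660.66

January 1 – August 28, 2011: 240 days at 0.55% → €502,000 × 0.55% × 240/365 = €1,815.4521
August 29 – December 31, 2011: 125 days at 3.4% → €502,000 × 3.4% × 125/365 = €5,845.2055
Total = €7,660.6575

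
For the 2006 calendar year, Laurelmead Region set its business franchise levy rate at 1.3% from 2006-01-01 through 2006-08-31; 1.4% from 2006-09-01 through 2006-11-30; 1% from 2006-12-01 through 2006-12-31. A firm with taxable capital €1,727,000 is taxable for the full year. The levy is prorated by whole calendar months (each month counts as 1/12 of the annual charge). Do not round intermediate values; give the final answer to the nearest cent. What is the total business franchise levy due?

€22,451.00

2006-01-01 to 2006-08-31: 8 months at 1.3% → €1,727,000 × 1.3% × 8/12 = €14,967.3333
2006-09-01 to 2006-11-30: 3 months at 1.4% → €1,727,000 × 1.4% × 3/12 = €6,044.5000
2006-12-01 to 2006-12-31: 1 month at 1% → €1,727,000 × 1% × 1/12 = €1,439.1667
Total = €22,451.0000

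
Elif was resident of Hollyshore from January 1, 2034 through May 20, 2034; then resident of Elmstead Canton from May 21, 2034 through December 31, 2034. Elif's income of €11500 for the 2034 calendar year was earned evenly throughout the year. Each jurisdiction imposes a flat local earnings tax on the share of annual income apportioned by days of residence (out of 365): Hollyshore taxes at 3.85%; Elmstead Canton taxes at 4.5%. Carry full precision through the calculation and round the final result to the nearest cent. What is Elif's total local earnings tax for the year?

Hollyshore, January 1 – May 20, 2034: 140 days → €11500 × 3.85% × 140/365 = €169.8219
Elmstead Canton, May 21 – December 31, 2034: 225 days → €11500 × 4.5% × 225/365 = €319.0068
Total = €488.8288

€488.83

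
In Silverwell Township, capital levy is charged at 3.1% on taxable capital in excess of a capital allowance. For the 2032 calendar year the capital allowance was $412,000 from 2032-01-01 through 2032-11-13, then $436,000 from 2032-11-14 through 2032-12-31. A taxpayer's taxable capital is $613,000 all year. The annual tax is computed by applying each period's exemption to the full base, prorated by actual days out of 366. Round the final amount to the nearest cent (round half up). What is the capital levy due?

2032-01-01 to 2032-11-13: 318 days, exemption $412,000 → ($613,000 − $412,000) × 3.1% × 318/366 = $5,413.8197
2032-11-14 to 2032-12-31: 48 days, exemption $436,000 → ($613,000 − $436,000) × 3.1% × 48/366 = $719.6066
Total = $6,133.4262

$6,133.43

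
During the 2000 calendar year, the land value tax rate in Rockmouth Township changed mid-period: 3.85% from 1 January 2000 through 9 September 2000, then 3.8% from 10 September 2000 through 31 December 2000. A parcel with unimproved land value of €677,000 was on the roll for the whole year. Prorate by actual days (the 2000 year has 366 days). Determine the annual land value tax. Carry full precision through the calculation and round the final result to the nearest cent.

€25,959.99

1 January – 9 September 2000: 253 days at 3.85% → €677,000 × 3.85% × 253/366 = €18,017.2637
10 September – 31 December 2000: 113 days at 3.8% → €677,000 × 3.8% × 113/366 = €7,942.7268
Total = €25,959.9904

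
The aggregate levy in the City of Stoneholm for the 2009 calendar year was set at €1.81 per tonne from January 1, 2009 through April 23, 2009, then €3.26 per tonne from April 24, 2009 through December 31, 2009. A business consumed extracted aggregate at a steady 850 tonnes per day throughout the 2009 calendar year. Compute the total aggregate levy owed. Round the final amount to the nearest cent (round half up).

€872,142.50

January 1 – April 23, 2009: 113 days × 850 tonnes/day = 96,050 tonnes at €1.81/tonne → €173,850.50
April 24 – December 31, 2009: 252 days × 850 tonnes/day = 214,200 tonnes at €3.26/tonne → €698,292.00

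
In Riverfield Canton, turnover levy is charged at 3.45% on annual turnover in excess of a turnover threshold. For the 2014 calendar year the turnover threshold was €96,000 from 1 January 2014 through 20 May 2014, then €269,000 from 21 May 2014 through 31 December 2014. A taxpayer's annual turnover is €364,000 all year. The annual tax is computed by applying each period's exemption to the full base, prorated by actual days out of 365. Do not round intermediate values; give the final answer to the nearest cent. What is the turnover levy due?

€5,566.79

1 January – 20 May 2014: 140 days, exemption €96,000 → (€364,000 − €96,000) × 3.45% × 140/365 = €3,546.4110
21 May – 31 December 2014: 225 days, exemption €269,000 → (€364,000 − €269,000) × 3.45% × 225/365 = €2,020.3767
Total = €5,566.7877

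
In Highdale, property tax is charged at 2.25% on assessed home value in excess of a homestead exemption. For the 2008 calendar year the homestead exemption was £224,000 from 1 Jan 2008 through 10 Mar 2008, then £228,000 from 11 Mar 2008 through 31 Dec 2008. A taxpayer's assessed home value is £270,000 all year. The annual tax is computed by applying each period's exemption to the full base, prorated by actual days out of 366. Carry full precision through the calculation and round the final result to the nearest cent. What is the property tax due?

£962.21

1 Jan – 10 Mar 2008: 70 days, exemption £224,000 → (£270,000 − £224,000) × 2.25% × 70/366 = £197.9508
11 Mar – 31 Dec 2008: 296 days, exemption £228,000 → (£270,000 − £228,000) × 2.25% × 296/366 = £764.2623
Total = £962.2131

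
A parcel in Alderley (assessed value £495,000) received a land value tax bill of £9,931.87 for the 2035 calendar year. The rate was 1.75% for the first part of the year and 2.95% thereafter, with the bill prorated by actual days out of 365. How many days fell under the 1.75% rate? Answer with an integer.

Let d = days at the first rate; then 365 − d days at the second rate.
£495,000 × [1.75%·d + 2.95%·(365−d)] / 365 = £9,931.87
Solving gives d = 287, so the new rate took effect on October 15, 2035.

287 days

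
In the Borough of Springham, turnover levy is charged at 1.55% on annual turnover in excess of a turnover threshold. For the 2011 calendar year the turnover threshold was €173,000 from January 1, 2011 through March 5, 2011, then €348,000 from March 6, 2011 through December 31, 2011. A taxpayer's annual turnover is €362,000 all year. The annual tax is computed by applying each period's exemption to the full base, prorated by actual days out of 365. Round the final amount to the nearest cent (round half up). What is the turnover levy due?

€692.62

January 1 – March 5, 2011: 64 days, exemption €173,000 → (€362,000 − €173,000) × 1.55% × 64/365 = €513.6658
March 6 – December 31, 2011: 301 days, exemption €348,000 → (€362,000 − €348,000) × 1.55% × 301/365 = €178.9507
Total = €692.6164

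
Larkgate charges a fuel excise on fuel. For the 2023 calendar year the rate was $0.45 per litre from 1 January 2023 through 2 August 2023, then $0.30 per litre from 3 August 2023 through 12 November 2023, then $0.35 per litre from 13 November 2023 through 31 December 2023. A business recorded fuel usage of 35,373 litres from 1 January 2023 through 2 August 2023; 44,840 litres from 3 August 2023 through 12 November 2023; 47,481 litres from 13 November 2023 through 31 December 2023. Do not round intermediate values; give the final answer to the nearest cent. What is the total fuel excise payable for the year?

$45988.20

1 January – 2 August 2023: 35,373 litres at $0.45/litre → $15917.85
3 August – 12 November 2023: 44,840 litres at $0.30/litre → $13452.00
13 November – 31 December 2023: 47,481 litres at $0.35/litre → $16618.35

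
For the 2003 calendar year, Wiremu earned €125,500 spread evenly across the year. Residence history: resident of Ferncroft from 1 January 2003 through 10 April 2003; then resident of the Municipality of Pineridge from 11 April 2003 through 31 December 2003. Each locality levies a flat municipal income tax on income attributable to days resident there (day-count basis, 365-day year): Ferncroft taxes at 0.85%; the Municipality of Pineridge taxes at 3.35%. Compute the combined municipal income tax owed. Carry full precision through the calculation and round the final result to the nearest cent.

€3,344.66

Ferncroft, 1 January – 10 April 2003: 100 days → €125,500 × 0.85% × 100/365 = €292.2603
The Municipality of Pineridge, 11 April – 31 December 2003: 265 days → €125,500 × 3.35% × 265/365 = €3,052.4007
Total = €3,344.6610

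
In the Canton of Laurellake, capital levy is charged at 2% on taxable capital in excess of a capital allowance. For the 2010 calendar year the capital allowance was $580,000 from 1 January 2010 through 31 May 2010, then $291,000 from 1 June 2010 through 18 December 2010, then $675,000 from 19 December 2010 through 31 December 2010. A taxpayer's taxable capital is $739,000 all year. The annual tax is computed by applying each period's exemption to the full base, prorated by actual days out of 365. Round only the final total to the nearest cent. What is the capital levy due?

$6,295.29

1 January – 31 May 2010: 151 days, exemption $580,000 → ($739,000 − $580,000) × 2% × 151/365 = $1,315.5616
1 June – 18 December 2010: 201 days, exemption $291,000 → ($739,000 − $291,000) × 2% × 201/365 = $4,934.1370
19 December – 31 December 2010: 13 days, exemption $675,000 → ($739,000 − $675,000) × 2% × 13/365 = $45.5890
Total = $6,295.2877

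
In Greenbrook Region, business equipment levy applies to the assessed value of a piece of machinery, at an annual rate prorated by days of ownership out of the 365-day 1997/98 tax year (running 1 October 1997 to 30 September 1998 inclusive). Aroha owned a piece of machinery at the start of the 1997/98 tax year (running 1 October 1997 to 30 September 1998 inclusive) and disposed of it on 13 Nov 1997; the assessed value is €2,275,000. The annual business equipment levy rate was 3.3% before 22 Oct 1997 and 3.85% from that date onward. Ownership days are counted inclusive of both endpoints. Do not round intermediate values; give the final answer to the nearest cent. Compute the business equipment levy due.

1 Oct – 21 Oct 1997: 21 days at 3.3% → €2,275,000 × 3.3% × 21/365 = €4,319.3836
22 Oct – 13 Nov 1997: 23 days at 3.85% → €2,275,000 × 3.85% × 23/365 = €5,519.2123
Total = €9,838.5959

€9,838.60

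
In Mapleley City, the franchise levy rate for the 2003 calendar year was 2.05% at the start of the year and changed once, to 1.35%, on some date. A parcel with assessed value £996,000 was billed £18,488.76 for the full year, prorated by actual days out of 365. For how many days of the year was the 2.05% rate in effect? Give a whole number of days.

264 days

Let d = days at the first rate; then 365 − d days at the second rate.
£996,000 × [2.05%·d + 1.35%·(365−d)] / 365 = £18,488.76
Solving gives d = 264, so the new rate took effect on September 22, 2003.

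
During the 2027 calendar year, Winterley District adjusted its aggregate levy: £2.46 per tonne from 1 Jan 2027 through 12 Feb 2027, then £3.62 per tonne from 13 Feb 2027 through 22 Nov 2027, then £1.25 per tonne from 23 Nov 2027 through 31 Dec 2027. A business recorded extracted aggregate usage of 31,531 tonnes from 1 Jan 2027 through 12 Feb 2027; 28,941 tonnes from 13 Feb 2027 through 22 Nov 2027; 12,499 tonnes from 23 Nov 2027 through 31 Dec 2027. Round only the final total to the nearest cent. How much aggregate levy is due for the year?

1 Jan – 12 Feb 2027: 31,531 tonnes at £2.46/tonne → £77,566.26
13 Feb – 22 Nov 2027: 28,941 tonnes at £3.62/tonne → £104,766.42
23 Nov – 31 Dec 2027: 12,499 tonnes at £1.25/tonne → £15,623.75

£197,956.43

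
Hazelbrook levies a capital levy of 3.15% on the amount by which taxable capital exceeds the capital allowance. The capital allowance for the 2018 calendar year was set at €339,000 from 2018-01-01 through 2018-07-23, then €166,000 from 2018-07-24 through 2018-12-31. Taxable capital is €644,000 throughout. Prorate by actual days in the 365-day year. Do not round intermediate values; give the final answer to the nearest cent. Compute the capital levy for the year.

€12,011.25

2018-01-01 to 2018-07-23: 204 days, exemption €339,000 → (€644,000 − €339,000) × 3.15% × 204/365 = €5,369.6712
2018-07-24 to 2018-12-31: 161 days, exemption €166,000 → (€644,000 − €166,000) × 3.15% × 161/365 = €6,641.5808
Total = €12,011.2521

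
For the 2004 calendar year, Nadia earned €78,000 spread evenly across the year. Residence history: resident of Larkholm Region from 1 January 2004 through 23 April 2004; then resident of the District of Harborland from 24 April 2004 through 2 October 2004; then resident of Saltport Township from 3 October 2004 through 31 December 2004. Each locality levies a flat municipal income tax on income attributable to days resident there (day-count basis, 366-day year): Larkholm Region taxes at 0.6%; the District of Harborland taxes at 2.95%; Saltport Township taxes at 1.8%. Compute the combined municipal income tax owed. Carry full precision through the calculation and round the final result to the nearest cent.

Larkholm Region, 1 January – 23 April 2004: 114 days → €78,000 × 0.6% × 114/366 = €145.7705
The District of Harborland, 24 April – 2 October 2004: 162 days → €78,000 × 2.95% × 162/366 = €1,018.4754
Saltport Township, 3 October – 31 December 2004: 90 days → €78,000 × 1.8% × 90/366 = €345.2459
Total = €1,509.4918

€1,509.49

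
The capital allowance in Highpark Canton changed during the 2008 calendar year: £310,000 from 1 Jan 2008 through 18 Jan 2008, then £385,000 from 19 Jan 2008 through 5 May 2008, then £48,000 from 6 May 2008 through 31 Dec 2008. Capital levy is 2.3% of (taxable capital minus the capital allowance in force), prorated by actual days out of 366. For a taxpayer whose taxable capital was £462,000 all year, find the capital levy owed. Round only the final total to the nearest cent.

1 Jan – 18 Jan 2008: 18 days, exemption £310,000 → (£462,000 − £310,000) × 2.3% × 18/366 = £171.9344
19 Jan – 5 May 2008: 108 days, exemption £385,000 → (£462,000 − £385,000) × 2.3% × 108/366 = £522.5902
6 May – 31 Dec 2008: 240 days, exemption £48,000 → (£462,000 − £48,000) × 2.3% × 240/366 = £6,243.9344
Total = £6,938.4590

£6,938.46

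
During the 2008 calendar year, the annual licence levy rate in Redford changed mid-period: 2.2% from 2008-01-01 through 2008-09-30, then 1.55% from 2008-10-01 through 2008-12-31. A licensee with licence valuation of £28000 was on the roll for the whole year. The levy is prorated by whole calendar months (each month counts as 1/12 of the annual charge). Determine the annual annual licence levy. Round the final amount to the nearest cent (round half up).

2008-01-01 to 2008-09-30: 9 months at 2.2% → £28000 × 2.2% × 9/12 = £462.0000
2008-10-01 to 2008-12-31: 3 months at 1.55% → £28000 × 1.55% × 3/12 = £108.5000
Total = £570.5000

£570.50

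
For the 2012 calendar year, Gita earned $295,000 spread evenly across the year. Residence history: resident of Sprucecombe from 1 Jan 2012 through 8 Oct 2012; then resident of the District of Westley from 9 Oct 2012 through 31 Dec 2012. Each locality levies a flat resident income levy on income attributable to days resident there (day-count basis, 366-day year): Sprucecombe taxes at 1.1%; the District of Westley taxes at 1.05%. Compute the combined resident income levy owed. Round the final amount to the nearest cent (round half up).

Sprucecombe, 1 Jan – 8 Oct 2012: 282 days → $295,000 × 1.1% × 282/366 = $2,500.2459
The District of Westley, 9 Oct – 31 Dec 2012: 84 days → $295,000 × 1.05% × 84/366 = $710.9016
Total = $3,211.1475

$3,211.15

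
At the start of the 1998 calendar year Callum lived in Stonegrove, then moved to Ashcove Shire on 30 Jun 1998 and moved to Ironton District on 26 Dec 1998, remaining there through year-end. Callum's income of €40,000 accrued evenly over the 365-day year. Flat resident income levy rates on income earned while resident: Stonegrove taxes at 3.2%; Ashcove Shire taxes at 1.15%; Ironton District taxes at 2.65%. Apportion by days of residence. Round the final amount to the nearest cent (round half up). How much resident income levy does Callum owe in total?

Stonegrove, 1 Jan – 29 Jun 1998: 180 days → €40,000 × 3.2% × 180/365 = €631.2329
Ashcove Shire, 30 Jun – 25 Dec 1998: 179 days → €40,000 × 1.15% × 179/365 = €225.5890
Ironton District, 26 Dec – 31 Dec 1998: 6 days → €40,000 × 2.65% × 6/365 = €17.4247
Total = €874.2466

€874.25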